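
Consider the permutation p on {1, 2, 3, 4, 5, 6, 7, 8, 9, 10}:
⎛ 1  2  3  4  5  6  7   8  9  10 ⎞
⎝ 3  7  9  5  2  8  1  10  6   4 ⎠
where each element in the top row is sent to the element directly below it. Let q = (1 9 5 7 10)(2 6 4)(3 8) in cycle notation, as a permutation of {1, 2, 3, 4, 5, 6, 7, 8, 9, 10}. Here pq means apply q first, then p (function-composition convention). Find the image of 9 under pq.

First apply q: q(9) = 5, then p(5) = 2. Thus (pq)(9) = 2.

2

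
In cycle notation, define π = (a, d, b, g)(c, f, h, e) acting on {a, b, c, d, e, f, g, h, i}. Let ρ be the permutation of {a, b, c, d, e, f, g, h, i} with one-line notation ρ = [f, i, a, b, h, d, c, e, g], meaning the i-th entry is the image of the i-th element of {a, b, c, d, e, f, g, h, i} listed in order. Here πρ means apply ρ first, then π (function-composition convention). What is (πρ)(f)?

b

ρ(f) = d, then π(d) = b; composing gives (πρ)(f) = b.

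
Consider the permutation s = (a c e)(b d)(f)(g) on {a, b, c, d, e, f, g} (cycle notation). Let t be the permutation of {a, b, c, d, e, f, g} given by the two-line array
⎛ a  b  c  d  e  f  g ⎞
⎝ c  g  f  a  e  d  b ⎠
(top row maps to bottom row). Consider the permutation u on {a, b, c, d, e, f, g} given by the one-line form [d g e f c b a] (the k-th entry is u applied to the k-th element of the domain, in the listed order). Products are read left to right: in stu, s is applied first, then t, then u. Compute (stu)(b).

Apply the permutations in order: s(b) = d, then t(d) = a, then u(a) = d. So (stu)(b) = d.

d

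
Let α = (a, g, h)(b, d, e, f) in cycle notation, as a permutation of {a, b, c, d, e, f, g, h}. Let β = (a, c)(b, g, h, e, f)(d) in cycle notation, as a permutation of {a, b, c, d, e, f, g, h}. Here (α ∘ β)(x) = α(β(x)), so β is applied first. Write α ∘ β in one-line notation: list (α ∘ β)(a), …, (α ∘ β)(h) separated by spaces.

c h g e b d a f

For each element, apply β then α: a → c → c; b → g → h; c → a → g; d → d → e; e → f → b; f → b → d; g → h → a; h → e → f.
So α ∘ β in one-line form is c h g e b d a f.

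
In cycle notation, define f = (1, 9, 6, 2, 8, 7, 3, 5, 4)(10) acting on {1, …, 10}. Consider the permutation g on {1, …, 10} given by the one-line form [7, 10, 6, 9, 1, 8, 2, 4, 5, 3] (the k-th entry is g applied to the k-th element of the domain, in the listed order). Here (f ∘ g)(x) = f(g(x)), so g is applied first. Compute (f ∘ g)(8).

1

First apply g: g(8) = 4, then f(4) = 1. Thus (f ∘ g)(8) = 1.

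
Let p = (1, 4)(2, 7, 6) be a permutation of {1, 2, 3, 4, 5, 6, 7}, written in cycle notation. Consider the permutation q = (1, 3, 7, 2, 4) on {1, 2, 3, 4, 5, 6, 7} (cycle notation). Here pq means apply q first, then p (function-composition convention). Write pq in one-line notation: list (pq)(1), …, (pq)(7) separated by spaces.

3 1 6 4 5 2 7

For each element, apply q then p: 1 → 3 → 3; 2 → 4 → 1; 3 → 7 → 6; 4 → 1 → 4; 5 → 5 → 5; 6 → 6 → 2; 7 → 2 → 7.
So pq in one-line form is 3 1 6 4 5 2 7.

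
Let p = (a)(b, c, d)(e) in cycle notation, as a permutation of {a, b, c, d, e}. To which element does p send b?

c

In the cycle (b, c, d), b is followed by c, so p(b) = c.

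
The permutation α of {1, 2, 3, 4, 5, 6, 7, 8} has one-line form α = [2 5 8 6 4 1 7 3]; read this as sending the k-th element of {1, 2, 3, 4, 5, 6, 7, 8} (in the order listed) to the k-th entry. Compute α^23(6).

5

Tracing 6 → 1 → … returns to 6 after 5 steps, so 6 lies in a 5-cycle (1 2 5 4 6).
On a 5-cycle, α^5 is the identity, so α^23 = α^3 there (23 ≡ 3 mod 5).
Stepping 3 places around the cycle: 6 → 1 → 2 → 5.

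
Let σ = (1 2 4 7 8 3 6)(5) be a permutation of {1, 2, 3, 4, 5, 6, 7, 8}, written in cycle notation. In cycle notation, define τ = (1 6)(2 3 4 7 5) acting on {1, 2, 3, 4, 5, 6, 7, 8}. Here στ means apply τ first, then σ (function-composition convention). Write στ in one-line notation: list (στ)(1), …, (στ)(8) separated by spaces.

(στ)(x) = σ(τ(x)). Computing each image: σ(τ(1)) = σ(6) = 1, σ(τ(2)) = σ(3) = 6, σ(τ(3)) = σ(4) = 7, σ(τ(4)) = σ(7) = 8, σ(τ(5)) = σ(2) = 4, σ(τ(6)) = σ(1) = 2, σ(τ(7)) = σ(5) = 5, σ(τ(8)) = σ(8) = 3.
Hence στ = [1 6 7 8 4 2 5 3].

1 6 7 8 4 2 5 3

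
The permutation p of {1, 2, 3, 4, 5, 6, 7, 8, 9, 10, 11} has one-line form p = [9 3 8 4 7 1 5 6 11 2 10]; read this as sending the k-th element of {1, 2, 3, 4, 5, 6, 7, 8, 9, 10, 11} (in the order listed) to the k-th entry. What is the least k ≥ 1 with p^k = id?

The disjoint-cycle form of p has cycle lengths 8, 2, 1.
The order of p is the least common multiple of its cycle lengths: lcm(8, 2) = 8.

8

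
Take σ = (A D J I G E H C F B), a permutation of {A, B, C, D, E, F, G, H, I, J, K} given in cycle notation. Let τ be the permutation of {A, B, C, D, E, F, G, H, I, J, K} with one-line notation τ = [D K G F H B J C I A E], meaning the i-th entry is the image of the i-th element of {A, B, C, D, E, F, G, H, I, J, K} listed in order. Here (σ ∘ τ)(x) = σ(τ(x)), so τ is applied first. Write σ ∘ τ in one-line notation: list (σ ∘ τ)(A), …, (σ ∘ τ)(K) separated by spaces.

For each element, apply τ then σ: A → D → J; B → K → K; C → G → E; D → F → B; E → H → C; F → B → A; G → J → I; H → C → F; I → I → G; J → A → D; K → E → H.
Collecting the images, σ ∘ τ = [J K E B C A I F G D H].

J K E B C A I F G D H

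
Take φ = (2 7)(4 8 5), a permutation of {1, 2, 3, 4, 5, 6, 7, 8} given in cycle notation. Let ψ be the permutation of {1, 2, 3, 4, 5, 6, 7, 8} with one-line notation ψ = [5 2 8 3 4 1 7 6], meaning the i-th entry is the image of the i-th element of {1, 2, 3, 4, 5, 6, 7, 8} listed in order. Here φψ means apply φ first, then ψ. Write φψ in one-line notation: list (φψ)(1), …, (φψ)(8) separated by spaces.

5 7 8 6 3 1 2 4

(φψ)(x) = ψ(φ(x)). Computing each image: ψ(φ(1)) = ψ(1) = 5, ψ(φ(2)) = ψ(7) = 7, ψ(φ(3)) = ψ(3) = 8, ψ(φ(4)) = ψ(8) = 6, ψ(φ(5)) = ψ(4) = 3, ψ(φ(6)) = ψ(6) = 1, ψ(φ(7)) = ψ(2) = 2, ψ(φ(8)) = ψ(5) = 4.
Hence φψ = [5 7 8 6 3 1 2 4].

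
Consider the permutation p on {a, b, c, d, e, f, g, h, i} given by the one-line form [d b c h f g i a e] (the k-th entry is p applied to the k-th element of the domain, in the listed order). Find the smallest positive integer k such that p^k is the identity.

The disjoint-cycle form of p has cycle lengths 4, 3, 1, 1.
The order is lcm(4, 3) = 12.

12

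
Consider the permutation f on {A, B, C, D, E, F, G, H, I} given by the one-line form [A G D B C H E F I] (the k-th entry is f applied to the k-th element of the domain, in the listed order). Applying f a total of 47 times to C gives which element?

B

Tracing C → D → … returns to C after 5 steps, so C lies in a 5-cycle (B G E C D).
Powers repeat with period 5 on this cycle, and 47 mod 5 = 2, so f^47(C) = f^2(C).
Advancing 2 steps from C: C → D → B.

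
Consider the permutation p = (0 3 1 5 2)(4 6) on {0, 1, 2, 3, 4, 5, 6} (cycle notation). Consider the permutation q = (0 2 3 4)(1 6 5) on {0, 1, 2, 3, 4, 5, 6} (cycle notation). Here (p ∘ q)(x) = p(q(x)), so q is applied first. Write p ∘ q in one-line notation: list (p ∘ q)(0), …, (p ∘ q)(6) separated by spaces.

Chase each element through q then p: 0 → 2 → 0; 1 → 6 → 4; 2 → 3 → 1; 3 → 4 → 6; 4 → 0 → 3; 5 → 1 → 5; 6 → 5 → 2.
Collecting the images, p ∘ q = [0 4 1 6 3 5 2].

0 4 1 6 3 5 2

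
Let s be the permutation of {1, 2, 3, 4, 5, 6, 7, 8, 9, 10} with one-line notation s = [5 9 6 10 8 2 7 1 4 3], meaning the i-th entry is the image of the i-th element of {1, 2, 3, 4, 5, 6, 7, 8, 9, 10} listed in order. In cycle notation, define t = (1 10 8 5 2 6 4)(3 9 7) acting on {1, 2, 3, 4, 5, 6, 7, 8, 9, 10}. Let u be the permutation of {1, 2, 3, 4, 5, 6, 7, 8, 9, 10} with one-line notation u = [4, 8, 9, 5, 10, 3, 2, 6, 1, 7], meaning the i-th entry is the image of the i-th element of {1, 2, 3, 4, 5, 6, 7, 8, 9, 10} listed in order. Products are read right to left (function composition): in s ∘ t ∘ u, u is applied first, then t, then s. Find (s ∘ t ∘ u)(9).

3

(s ∘ t ∘ u)(9) = s(t(u(9))). u(9) = 1, then t(1) = 10, then s(10) = 3, so the result is 3.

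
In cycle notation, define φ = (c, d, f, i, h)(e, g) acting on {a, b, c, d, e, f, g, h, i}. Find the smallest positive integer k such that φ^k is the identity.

The cycle type of φ is (5, 2, 1, 1).
The order is lcm(5, 2) = 10.

10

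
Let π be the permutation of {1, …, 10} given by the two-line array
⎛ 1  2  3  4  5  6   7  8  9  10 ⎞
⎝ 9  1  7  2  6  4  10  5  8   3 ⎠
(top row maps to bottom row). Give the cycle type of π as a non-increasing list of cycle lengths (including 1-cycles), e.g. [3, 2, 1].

The disjoint cycles are (1 9 8 5 6 4 2)(3 7 10), with lengths 7, 3 in non-increasing order.

[7, 3]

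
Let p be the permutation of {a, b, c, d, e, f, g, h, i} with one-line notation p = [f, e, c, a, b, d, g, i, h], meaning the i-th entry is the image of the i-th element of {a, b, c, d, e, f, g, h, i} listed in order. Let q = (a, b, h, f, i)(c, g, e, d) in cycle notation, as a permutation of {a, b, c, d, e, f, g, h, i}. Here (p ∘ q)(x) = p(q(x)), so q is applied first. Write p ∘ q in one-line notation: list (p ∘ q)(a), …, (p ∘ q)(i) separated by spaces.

(p ∘ q)(x) = p(q(x)). Computing each image: p(q(a)) = p(b) = e, p(q(b)) = p(h) = i, p(q(c)) = p(g) = g, p(q(d)) = p(c) = c, p(q(e)) = p(d) = a, p(q(f)) = p(i) = h, p(q(g)) = p(e) = b, p(q(h)) = p(f) = d, p(q(i)) = p(a) = f.
Hence p ∘ q = [e i g c a h b d f].

e i g c a h b d f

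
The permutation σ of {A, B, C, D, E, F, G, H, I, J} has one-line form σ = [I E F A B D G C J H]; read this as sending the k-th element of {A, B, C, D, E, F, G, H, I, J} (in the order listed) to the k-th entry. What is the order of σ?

14

Writing σ as disjoint cycles, the cycle lengths are 7, 2, 1.
The order is lcm(7, 2) = 14.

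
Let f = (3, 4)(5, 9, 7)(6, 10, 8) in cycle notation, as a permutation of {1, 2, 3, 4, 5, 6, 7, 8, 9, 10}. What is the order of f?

The disjoint cycles have lengths 3, 3, 2, 1, 1.
The order of f is the least common multiple of its cycle lengths: lcm(3, 3, 2) = 6.

6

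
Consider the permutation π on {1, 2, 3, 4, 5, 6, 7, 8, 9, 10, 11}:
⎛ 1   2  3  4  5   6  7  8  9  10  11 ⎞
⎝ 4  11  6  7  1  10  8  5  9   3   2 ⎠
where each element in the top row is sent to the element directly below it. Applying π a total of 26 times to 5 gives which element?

Tracing 5 → 1 → … returns to 5 after 5 steps, so 5 lies in a 5-cycle (1, 4, 7, 8, 5).
Powers repeat with period 5 on this cycle, and 26 mod 5 = 1, so π^26(5) = π^1(5).
Stepping 1 place around the cycle: 5 → 1.

1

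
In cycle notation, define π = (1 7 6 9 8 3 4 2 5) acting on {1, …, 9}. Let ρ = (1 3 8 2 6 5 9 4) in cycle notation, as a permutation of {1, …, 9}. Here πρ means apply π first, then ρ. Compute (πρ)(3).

(πρ)(3) = ρ(π(3)). π(3) = 4, then ρ(4) = 1. So (πρ)(3) = 1.

1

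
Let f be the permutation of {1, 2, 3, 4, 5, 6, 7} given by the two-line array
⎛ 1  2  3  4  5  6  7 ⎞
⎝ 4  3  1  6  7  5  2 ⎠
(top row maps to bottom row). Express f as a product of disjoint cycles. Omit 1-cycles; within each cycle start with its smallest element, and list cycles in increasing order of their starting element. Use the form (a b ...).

(1 4 6 5 7 2 3)

Start at 1 and follow images: 1 → 4 → 6 → 5 → 7 → 2 → 3 → 1, giving the cycle (1 4 6 5 7 2 3).
Repeating from the next unused element and collecting all non-trivial cycles gives (1 4 6 5 7 2 3).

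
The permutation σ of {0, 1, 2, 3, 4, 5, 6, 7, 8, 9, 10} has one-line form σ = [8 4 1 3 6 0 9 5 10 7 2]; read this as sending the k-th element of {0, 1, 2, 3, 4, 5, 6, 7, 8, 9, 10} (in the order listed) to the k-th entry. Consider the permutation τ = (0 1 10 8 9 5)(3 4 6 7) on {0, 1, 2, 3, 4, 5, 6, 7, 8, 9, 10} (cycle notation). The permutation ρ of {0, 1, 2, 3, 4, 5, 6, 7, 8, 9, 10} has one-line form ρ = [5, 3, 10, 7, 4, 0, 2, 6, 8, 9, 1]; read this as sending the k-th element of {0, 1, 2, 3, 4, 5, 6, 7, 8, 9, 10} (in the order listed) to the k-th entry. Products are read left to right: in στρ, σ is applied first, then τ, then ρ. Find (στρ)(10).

(στρ)(10) = ρ(τ(σ(10))). σ(10) = 2, then τ(2) = 2, then ρ(2) = 10, so the result is 10.

10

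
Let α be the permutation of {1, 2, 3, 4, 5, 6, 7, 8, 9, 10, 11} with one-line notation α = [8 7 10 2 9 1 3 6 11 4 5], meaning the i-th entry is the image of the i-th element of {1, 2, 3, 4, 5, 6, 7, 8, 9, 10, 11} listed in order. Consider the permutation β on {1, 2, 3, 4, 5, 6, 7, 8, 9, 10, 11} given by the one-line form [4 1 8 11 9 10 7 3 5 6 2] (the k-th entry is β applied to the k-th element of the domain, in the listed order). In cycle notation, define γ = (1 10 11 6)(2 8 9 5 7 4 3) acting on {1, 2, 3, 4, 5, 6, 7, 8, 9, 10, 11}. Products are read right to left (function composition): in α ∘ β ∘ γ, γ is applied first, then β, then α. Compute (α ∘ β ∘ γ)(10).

7

(α ∘ β ∘ γ)(10) = α(β(γ(10))). γ(10) = 11, then β(11) = 2, then α(2) = 7, so the result is 7.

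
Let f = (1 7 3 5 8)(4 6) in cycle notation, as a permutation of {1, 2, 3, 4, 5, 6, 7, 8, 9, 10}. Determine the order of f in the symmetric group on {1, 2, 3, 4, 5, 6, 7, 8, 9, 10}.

10

The cycle type of f is (5, 2, 1, 1, 1).
The order is lcm(5, 2) = 10.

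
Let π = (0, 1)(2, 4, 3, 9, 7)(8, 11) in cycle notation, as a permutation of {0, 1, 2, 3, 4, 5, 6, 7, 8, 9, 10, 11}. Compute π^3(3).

3 lies in the 5-cycle (2, 4, 3, 9, 7).
Stepping 3 places around the cycle: 3 → 9 → 7 → 2.

2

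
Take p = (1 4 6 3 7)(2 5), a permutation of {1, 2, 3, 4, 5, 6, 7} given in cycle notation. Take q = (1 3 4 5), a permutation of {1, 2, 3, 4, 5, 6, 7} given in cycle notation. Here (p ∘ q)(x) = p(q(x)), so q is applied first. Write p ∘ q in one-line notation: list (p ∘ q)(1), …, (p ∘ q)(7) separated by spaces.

7 5 6 2 4 3 1

(p ∘ q)(x) = p(q(x)). Computing each image: p(q(1)) = p(3) = 7, p(q(2)) = p(2) = 5, p(q(3)) = p(4) = 6, p(q(4)) = p(5) = 2, p(q(5)) = p(1) = 4, p(q(6)) = p(6) = 3, p(q(7)) = p(7) = 1.
Hence p ∘ q = [7 5 6 2 4 3 1].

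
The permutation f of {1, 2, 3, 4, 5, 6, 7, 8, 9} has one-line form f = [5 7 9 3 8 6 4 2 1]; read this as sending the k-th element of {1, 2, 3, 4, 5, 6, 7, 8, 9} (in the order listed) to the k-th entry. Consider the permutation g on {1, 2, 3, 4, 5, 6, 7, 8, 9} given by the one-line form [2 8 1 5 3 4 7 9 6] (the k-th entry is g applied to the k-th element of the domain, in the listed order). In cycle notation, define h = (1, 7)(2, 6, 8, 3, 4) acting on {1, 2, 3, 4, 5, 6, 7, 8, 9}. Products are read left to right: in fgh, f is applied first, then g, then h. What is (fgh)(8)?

Apply the permutations in order: f(8) = 2, then g(2) = 8, then h(8) = 3. So (fgh)(8) = 3.

3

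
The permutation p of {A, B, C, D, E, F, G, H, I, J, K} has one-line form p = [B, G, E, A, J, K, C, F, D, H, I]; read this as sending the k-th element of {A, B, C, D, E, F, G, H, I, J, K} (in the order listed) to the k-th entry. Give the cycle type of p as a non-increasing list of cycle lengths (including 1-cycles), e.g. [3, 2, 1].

[11]

The disjoint cycles are (A B G C E J H F K I D), with lengths 11 in non-increasing order.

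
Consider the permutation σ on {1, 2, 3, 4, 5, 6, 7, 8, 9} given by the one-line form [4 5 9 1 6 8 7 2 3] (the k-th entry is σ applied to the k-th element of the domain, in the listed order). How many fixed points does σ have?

The fixed points (elements with σ(x) = x) are {7}, so there is 1.

1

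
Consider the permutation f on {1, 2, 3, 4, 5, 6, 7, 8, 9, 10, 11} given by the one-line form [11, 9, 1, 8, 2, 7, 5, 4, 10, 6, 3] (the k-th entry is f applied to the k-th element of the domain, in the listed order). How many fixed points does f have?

0

No element satisfies f(x) = x, so there are 0 fixed points.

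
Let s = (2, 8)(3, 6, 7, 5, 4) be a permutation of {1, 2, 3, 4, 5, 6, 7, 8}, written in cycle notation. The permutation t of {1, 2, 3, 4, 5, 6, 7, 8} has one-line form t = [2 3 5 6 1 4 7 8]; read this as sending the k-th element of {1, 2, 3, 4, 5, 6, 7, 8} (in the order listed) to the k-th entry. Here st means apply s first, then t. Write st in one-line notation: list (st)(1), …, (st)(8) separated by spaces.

(st)(x) = t(s(x)). Computing each image: t(s(1)) = t(1) = 2, t(s(2)) = t(8) = 8, t(s(3)) = t(6) = 4, t(s(4)) = t(3) = 5, t(s(5)) = t(4) = 6, t(s(6)) = t(7) = 7, t(s(7)) = t(5) = 1, t(s(8)) = t(2) = 3.
Hence st = [2 8 4 5 6 7 1 3].

2 8 4 5 6 7 1 3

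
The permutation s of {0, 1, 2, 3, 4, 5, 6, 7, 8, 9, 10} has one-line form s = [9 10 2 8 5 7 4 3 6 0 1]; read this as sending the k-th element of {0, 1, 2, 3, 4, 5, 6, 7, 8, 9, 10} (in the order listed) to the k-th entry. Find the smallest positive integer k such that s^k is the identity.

Writing s as disjoint cycles, the cycle lengths are 6, 2, 2, 1.
The order of s is the least common multiple of its cycle lengths: lcm(6, 2, 2) = 6.

6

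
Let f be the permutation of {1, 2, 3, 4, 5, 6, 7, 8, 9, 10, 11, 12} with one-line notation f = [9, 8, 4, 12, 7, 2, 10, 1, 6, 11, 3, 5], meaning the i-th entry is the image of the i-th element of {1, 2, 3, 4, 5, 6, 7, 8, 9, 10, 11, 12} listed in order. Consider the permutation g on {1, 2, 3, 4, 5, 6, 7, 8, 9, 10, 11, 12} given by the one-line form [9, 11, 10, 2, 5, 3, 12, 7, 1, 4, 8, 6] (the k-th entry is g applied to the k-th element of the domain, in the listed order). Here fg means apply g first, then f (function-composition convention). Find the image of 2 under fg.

First apply g: g(2) = 11, then f(11) = 3. Thus (fg)(2) = 3.

3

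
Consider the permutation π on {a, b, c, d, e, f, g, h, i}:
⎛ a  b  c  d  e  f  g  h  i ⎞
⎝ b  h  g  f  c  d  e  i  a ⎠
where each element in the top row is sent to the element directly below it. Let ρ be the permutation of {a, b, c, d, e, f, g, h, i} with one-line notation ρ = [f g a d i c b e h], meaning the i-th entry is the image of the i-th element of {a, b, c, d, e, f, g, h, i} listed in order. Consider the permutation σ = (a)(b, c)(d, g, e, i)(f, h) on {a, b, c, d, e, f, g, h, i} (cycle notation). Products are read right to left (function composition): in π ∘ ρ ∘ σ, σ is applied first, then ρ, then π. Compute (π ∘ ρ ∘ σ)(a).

(π ∘ ρ ∘ σ)(a) = π(ρ(σ(a))). σ(a) = a, then ρ(a) = f, then π(f) = d, so the result is d.

d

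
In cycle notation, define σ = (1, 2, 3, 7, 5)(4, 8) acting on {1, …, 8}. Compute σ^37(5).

5 lies in the 5-cycle (1, 2, 3, 7, 5).
On a 5-cycle, σ^5 is the identity, so σ^37 = σ^2 there (37 ≡ 2 mod 5).
Advancing 2 steps from 5: 5 → 1 → 2.

2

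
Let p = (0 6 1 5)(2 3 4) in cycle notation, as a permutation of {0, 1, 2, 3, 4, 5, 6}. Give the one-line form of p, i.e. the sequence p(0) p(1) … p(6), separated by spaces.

Each element maps to the next entry in its cycle (wrapping to the front): 0→6, 1→5, 2→3, 3→4, 4→2, 5→0, 6→1.
So the one-line form is 6 5 3 4 2 0 1.

6 5 3 4 2 0 1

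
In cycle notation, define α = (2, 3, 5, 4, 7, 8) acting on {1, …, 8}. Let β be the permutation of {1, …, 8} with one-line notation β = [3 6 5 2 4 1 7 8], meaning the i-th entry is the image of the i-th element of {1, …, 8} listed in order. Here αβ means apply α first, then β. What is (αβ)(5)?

α(5) = 4, then β(4) = 2; composing gives (αβ)(5) = 2.

2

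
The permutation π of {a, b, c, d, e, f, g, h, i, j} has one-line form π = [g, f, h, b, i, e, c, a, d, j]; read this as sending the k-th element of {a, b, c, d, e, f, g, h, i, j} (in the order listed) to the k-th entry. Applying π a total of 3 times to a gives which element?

Tracing a → g → … returns to a after 4 steps, so a lies in a 4-cycle (a, g, c, h).
Advancing 3 steps from a: a → g → c → h.

h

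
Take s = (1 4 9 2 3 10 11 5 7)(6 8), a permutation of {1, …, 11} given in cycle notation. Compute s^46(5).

7

5 lies in the 9-cycle (1 4 9 2 3 10 11 5 7).
On a 9-cycle, s^9 is the identity, so s^46 = s^1 there (46 ≡ 1 mod 9).
Advancing 1 step from 5: 5 → 7.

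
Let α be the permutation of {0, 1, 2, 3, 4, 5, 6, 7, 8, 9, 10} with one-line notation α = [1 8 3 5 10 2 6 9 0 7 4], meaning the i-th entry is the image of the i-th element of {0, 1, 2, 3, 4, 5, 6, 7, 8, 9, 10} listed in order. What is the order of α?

Decomposing into disjoint cycles gives cycle lengths 3, 3, 2, 2, 1.
The order of α is the least common multiple of its cycle lengths: lcm(3, 3, 2, 2) = 6.

6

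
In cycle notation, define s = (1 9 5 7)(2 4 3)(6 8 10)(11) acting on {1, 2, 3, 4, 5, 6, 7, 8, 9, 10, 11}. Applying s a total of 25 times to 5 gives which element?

5 lies in the 4-cycle (1 9 5 7).
On a 4-cycle, s^4 is the identity, so s^25 = s^1 there (25 ≡ 1 mod 4).
Stepping 1 place around the cycle: 5 → 7.

7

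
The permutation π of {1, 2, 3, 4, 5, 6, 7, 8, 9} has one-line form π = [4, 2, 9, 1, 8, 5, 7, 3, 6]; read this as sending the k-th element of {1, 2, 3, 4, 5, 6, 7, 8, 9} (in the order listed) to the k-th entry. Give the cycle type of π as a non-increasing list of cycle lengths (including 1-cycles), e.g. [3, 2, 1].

The disjoint cycles are (1 4)(2)(3 9 6 5 8)(7), with lengths 5, 2, 1, 1 in non-increasing order.

[5, 2, 1, 1]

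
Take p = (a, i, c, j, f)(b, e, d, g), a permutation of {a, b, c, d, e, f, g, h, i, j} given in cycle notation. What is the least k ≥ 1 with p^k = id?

20

The disjoint cycles have lengths 5, 4, 1.
The order is lcm(5, 4) = 20.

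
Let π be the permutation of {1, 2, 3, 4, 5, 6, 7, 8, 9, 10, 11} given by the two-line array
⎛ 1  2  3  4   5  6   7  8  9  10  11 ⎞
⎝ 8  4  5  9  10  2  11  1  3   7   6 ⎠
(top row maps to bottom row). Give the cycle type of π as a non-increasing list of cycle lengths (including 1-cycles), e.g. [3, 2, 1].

[9, 2]

The disjoint cycles are (1 8)(2 4 9 3 5 10 7 11 6), with lengths 9, 2 in non-increasing order.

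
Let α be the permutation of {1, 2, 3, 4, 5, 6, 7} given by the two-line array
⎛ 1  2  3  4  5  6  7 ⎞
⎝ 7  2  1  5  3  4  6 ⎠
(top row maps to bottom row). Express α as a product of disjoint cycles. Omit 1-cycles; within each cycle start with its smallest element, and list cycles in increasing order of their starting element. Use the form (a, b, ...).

Iterating α from 1 gives 1 → 7 → 6 → 4 → 5 → 3 → 1; that is the 6-cycle (1, 7, 6, 4, 5, 3).
Continuing from each remaining unvisited element yields (1, 7, 6, 4, 5, 3).

(1, 7, 6, 4, 5, 3)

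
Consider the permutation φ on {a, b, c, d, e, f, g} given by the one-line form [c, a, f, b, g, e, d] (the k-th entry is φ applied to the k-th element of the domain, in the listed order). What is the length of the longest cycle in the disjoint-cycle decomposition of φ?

Decomposing into disjoint cycles gives (a, c, f, e, g, d, b); the longest has length 7.

7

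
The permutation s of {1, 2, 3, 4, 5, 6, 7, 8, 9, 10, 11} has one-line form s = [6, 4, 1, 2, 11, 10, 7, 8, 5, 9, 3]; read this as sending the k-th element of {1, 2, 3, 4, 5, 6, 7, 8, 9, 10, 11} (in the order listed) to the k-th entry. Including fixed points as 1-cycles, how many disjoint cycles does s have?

4

The cycle decomposition is (1 6 10 9 5 11 3)(2 4)(7)(8), which has 4 cycles (counting 1-cycles).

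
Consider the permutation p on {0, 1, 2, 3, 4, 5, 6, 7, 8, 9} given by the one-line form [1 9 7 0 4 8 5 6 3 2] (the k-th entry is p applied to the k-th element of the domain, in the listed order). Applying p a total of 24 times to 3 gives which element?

6

Tracing 3 → 0 → … returns to 3 after 9 steps, so 3 lies in a 9-cycle (0 1 9 2 7 6 5 8 3).
On a 9-cycle, p^9 is the identity, so p^24 = p^6 there (24 ≡ 6 mod 9).
Advancing 6 steps from 3: 3 → 0 → 1 → 9 → 2 → 7 → 6.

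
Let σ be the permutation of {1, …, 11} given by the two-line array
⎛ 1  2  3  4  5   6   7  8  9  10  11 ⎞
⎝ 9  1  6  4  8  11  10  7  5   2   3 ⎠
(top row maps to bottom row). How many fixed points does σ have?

The fixed points (elements with σ(x) = x) are {4}, so there is 1.

1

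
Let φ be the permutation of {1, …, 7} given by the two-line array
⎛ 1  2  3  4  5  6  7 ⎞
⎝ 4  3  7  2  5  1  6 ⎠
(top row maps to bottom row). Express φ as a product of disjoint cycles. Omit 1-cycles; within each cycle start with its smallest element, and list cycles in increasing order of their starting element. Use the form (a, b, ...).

(1, 4, 2, 3, 7, 6)

From 1: 1 → 4 → 2 → 3 → 7 → 6 → 1, closing the cycle (1, 4, 2, 3, 7, 6).
Continuing from each remaining unvisited element yields (1, 4, 2, 3, 7, 6).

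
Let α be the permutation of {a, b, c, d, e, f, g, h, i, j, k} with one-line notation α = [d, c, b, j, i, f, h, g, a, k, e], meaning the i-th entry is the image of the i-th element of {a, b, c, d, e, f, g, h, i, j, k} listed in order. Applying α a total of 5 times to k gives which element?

j

Tracing k → e → … returns to k after 6 steps, so k lies in a 6-cycle (a, d, j, k, e, i).
Stepping 5 places around the cycle: k → e → i → a → d → j.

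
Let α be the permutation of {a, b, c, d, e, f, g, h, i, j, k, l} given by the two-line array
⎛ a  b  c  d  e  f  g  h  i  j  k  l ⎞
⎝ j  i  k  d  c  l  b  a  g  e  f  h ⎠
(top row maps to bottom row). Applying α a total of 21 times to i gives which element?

Tracing i → g → … returns to i after 3 steps, so i lies in a 3-cycle (b, i, g).
On a 3-cycle, α^3 is the identity, so α^21 = α^0 there (21 ≡ 0 mod 3).
So α^21(i) = i.

i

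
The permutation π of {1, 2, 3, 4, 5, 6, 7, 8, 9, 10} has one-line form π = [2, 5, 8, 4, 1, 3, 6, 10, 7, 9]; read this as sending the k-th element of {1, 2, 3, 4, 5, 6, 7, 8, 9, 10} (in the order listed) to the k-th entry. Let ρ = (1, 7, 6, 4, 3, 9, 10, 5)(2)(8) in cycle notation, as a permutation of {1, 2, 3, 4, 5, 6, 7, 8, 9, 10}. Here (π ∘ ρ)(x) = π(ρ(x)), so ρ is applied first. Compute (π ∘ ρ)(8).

(π ∘ ρ)(8) = π(ρ(8)). ρ(8) = 8, then π(8) = 10. So (π ∘ ρ)(8) = 10.

10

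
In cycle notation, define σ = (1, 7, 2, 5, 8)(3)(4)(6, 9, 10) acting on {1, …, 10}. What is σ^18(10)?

10 lies in the 3-cycle (6, 9, 10).
Powers repeat with period 3 on this cycle, and 18 mod 3 = 0, so σ^18(10) = σ^0(10).
So σ^18(10) = 10.

10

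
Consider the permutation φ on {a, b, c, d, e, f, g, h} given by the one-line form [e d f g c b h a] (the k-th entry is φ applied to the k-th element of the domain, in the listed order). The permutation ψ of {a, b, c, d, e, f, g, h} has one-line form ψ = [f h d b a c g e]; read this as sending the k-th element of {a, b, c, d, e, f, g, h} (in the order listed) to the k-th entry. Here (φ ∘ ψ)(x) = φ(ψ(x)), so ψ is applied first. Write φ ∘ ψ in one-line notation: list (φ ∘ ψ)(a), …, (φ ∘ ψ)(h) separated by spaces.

Chase each element through ψ then φ: a → f → b; b → h → a; c → d → g; d → b → d; e → a → e; f → c → f; g → g → h; h → e → c.
So φ ∘ ψ in one-line form is b a g d e f h c.

b a g d e f h c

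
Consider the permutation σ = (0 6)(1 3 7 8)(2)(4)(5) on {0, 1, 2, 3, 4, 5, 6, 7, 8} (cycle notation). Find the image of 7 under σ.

8

Within (1 3 7 8), 7 ↦ 8.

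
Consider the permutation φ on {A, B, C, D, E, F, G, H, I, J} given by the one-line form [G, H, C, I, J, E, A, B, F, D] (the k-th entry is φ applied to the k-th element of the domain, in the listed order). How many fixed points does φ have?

The fixed points (elements with φ(x) = x) are {C}, so there is 1.

1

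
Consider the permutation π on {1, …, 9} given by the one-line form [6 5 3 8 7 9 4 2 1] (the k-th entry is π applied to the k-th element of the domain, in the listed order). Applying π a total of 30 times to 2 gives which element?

Tracing 2 → 5 → … returns to 2 after 5 steps, so 2 lies in a 5-cycle (2, 5, 7, 4, 8).
Powers repeat with period 5 on this cycle, and 30 mod 5 = 0, so π^30(2) = π^0(2).
So π^30(2) = 2.

2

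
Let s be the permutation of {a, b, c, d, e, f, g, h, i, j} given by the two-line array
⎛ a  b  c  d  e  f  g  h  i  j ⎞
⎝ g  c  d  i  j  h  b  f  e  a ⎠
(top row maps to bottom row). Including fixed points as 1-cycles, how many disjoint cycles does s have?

2

The cycle decomposition is (a g b c d i e j)(f h), which has 2 cycles (counting 1-cycles).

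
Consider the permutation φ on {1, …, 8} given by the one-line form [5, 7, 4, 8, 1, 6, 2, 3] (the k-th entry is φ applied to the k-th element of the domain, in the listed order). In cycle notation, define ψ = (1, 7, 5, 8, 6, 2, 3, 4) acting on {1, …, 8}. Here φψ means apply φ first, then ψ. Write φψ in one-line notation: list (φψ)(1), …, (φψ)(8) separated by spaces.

Chase each element through φ then ψ: 1 → 5 → 8; 2 → 7 → 5; 3 → 4 → 1; 4 → 8 → 6; 5 → 1 → 7; 6 → 6 → 2; 7 → 2 → 3; 8 → 3 → 4.
So φψ in one-line form is 8 5 1 6 7 2 3 4.

8 5 1 6 7 2 3 4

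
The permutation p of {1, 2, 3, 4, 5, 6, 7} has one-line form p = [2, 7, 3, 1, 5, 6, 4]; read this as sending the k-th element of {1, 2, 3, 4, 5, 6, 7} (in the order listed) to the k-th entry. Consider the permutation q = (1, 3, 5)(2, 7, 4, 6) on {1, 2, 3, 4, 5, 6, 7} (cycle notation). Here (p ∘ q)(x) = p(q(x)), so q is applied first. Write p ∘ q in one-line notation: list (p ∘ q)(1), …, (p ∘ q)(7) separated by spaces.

3 4 5 6 2 7 1

Chase each element through q then p: 1 → 3 → 3; 2 → 7 → 4; 3 → 5 → 5; 4 → 6 → 6; 5 → 1 → 2; 6 → 2 → 7; 7 → 4 → 1.
Collecting the images, p ∘ q = [3 4 5 6 2 7 1].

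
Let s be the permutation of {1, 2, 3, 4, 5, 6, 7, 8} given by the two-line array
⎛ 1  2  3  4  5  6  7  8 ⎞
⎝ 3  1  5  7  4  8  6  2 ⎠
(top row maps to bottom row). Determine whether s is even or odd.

odd

In disjoint-cycle form the cycle lengths are 8.
A cycle is odd iff its length is even; s has 1 even-length cycle, so sgn(s) = (−1)^1 and s is odd.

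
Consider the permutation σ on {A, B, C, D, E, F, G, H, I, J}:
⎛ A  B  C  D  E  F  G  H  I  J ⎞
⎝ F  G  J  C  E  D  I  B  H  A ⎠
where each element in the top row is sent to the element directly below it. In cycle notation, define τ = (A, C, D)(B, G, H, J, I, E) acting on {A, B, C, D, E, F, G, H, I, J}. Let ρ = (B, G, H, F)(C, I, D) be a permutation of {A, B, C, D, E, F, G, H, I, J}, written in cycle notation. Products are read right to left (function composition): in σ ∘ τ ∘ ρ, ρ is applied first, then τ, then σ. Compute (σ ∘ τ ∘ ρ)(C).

Apply the permutations in order: ρ(C) = I, then τ(I) = E, then σ(E) = E. So (σ ∘ τ ∘ ρ)(C) = E.

E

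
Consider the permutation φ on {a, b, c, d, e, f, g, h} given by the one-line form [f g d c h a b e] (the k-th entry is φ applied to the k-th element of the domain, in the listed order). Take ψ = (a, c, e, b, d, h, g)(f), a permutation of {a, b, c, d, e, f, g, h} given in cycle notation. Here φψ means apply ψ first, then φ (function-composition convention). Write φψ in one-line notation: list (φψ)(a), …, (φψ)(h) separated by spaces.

(φψ)(x) = φ(ψ(x)). Computing each image: φ(ψ(a)) = φ(c) = d, φ(ψ(b)) = φ(d) = c, φ(ψ(c)) = φ(e) = h, φ(ψ(d)) = φ(h) = e, φ(ψ(e)) = φ(b) = g, φ(ψ(f)) = φ(f) = a, φ(ψ(g)) = φ(a) = f, φ(ψ(h)) = φ(g) = b.
Hence φψ = [d c h e g a f b].

d c h e g a f b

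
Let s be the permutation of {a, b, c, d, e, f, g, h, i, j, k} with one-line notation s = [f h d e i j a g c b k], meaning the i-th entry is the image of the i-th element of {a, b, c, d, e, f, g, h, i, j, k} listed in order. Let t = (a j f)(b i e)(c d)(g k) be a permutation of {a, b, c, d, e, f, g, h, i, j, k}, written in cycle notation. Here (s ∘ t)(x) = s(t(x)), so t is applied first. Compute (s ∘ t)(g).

First apply t: t(g) = k, then s(k) = k. Thus (s ∘ t)(g) = k.

k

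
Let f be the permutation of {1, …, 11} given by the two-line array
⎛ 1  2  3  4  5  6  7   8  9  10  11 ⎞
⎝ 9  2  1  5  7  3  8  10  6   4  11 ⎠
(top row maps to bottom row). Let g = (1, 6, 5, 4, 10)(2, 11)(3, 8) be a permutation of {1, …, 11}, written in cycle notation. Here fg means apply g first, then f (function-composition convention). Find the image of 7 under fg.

g(7) = 7, then f(7) = 8; composing gives (fg)(7) = 8.

8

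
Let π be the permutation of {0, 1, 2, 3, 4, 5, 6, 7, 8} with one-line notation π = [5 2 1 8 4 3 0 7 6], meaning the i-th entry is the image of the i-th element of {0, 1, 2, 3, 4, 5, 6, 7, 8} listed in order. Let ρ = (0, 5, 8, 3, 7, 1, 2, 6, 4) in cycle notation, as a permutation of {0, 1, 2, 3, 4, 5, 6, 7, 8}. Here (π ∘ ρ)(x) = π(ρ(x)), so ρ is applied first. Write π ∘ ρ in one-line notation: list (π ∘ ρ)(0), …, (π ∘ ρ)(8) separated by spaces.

(π ∘ ρ)(x) = π(ρ(x)). Computing each image: π(ρ(0)) = π(5) = 3, π(ρ(1)) = π(2) = 1, π(ρ(2)) = π(6) = 0, π(ρ(3)) = π(7) = 7, π(ρ(4)) = π(0) = 5, π(ρ(5)) = π(8) = 6, π(ρ(6)) = π(4) = 4, π(ρ(7)) = π(1) = 2, π(ρ(8)) = π(3) = 8.
Hence π ∘ ρ = [3 1 0 7 5 6 4 2 8].

3 1 0 7 5 6 4 2 8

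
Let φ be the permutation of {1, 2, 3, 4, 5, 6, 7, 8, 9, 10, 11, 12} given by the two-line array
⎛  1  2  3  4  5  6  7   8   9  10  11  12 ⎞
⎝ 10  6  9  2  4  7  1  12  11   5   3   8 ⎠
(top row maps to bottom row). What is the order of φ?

42

Writing φ as disjoint cycles, the cycle lengths are 7, 3, 2.
Since disjoint cycles commute, ord(φ) = lcm(7, 3, 2) = 42.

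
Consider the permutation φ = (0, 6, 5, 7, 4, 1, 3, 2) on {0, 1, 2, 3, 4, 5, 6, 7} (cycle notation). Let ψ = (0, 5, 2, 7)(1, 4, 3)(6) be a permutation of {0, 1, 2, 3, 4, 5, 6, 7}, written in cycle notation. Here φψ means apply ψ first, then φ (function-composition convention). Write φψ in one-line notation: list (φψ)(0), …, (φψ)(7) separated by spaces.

(φψ)(x) = φ(ψ(x)). Computing each image: φ(ψ(0)) = φ(5) = 7, φ(ψ(1)) = φ(4) = 1, φ(ψ(2)) = φ(7) = 4, φ(ψ(3)) = φ(1) = 3, φ(ψ(4)) = φ(3) = 2, φ(ψ(5)) = φ(2) = 0, φ(ψ(6)) = φ(6) = 5, φ(ψ(7)) = φ(0) = 6.
Hence φψ = [7 1 4 3 2 0 5 6].

7 1 4 3 2 0 5 6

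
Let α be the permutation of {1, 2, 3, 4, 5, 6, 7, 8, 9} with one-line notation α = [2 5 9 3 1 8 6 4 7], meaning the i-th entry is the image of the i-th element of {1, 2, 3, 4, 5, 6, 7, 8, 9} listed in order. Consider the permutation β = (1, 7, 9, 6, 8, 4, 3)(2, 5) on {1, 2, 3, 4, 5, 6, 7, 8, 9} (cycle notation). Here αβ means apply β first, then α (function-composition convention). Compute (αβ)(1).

(αβ)(1) = α(β(1)). β(1) = 7, then α(7) = 6. So (αβ)(1) = 6.

6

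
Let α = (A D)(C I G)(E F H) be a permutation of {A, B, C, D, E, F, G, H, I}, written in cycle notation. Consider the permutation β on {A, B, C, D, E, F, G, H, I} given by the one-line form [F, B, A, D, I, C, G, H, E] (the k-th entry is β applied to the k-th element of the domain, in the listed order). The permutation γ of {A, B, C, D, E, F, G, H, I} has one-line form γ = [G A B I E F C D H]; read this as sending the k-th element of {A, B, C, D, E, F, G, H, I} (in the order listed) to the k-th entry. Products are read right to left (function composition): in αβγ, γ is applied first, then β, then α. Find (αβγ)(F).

(αβγ)(F) = α(β(γ(F))). γ(F) = F, then β(F) = C, then α(C) = I, so the result is I.

I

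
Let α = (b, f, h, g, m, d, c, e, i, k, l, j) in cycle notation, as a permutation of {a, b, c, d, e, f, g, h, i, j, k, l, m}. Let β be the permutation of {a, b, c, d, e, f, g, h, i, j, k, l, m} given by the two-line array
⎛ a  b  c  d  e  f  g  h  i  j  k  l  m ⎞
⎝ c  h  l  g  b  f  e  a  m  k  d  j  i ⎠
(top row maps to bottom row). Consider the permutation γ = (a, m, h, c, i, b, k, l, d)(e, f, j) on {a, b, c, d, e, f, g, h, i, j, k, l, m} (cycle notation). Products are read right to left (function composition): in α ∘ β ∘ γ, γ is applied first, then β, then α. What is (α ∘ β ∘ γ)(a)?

Apply the permutations in order: γ(a) = m, then β(m) = i, then α(i) = k. So (α ∘ β ∘ γ)(a) = k.

k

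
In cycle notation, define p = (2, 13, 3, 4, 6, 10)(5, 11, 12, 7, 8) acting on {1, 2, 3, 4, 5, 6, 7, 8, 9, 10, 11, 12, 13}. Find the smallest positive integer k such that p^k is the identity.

30

The disjoint cycles have lengths 6, 5, 1, 1.
Since disjoint cycles commute, ord(p) = lcm(6, 5) = 30.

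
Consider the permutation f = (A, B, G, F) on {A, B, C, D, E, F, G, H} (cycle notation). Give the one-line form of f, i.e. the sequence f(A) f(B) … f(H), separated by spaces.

Each element maps to the next entry in its cycle (wrapping to the front): A→B, B→G, C→C, D→D, E→E, F→A, G→F, H→H.
So the one-line form is B G C D E A F H.

B G C D E A F H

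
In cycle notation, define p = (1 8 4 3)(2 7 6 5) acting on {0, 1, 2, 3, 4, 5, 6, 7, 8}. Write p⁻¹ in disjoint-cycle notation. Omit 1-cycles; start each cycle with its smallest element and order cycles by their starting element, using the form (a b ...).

(1 3 4 8)(2 5 6 7)

The inverse reverses each cycle.
After reversing and putting each cycle's least element first, p⁻¹ = (1 3 4 8)(2 5 6 7).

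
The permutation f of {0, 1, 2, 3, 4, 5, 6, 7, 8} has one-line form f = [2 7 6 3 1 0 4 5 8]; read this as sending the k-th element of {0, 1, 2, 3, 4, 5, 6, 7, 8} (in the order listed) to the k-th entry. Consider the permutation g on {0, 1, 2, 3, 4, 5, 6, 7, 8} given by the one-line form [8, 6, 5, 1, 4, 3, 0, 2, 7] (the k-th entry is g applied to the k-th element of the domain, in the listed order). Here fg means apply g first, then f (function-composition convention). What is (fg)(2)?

0

g(2) = 5, then f(5) = 0; composing gives (fg)(2) = 0.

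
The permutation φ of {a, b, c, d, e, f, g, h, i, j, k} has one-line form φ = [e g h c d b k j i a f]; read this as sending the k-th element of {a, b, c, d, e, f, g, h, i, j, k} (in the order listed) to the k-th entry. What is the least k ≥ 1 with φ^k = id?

Decomposing into disjoint cycles gives cycle lengths 6, 4, 1.
The order is lcm(6, 4) = 12.

12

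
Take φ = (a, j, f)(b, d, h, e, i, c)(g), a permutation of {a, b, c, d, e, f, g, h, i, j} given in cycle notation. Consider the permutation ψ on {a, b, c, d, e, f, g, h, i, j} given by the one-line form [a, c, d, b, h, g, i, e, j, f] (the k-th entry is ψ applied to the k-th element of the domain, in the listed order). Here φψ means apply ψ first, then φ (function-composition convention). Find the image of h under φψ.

i

First apply ψ: ψ(h) = e, then φ(e) = i. Thus (φψ)(h) = i.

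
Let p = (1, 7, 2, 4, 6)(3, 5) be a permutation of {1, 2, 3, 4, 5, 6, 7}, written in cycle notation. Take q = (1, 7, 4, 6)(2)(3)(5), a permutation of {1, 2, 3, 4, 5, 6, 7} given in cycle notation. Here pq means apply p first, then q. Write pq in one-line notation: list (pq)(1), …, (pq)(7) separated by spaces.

4 6 5 1 3 7 2

(pq)(x) = q(p(x)). Computing each image: q(p(1)) = q(7) = 4, q(p(2)) = q(4) = 6, q(p(3)) = q(5) = 5, q(p(4)) = q(6) = 1, q(p(5)) = q(3) = 3, q(p(6)) = q(1) = 7, q(p(7)) = q(2) = 2.
Hence pq = [4 6 5 1 3 7 2].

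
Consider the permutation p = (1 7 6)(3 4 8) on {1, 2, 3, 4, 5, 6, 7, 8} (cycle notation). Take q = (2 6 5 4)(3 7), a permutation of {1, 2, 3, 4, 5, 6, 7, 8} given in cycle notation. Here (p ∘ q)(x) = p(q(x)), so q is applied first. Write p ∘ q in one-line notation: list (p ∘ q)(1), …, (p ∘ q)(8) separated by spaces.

Chase each element through q then p: 1 → 1 → 7; 2 → 6 → 1; 3 → 7 → 6; 4 → 2 → 2; 5 → 4 → 8; 6 → 5 → 5; 7 → 3 → 4; 8 → 8 → 3.
Collecting the images, p ∘ q = [7 1 6 2 8 5 4 3].

7 1 6 2 8 5 4 3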